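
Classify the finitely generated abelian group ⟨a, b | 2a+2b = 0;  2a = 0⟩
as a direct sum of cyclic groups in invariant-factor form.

Answer: M ≅ ℤ/2 ⊕ ℤ/2

Derivation:
rank_ℚ(R)=2; free=2−2=0
SNF(R) diag = [2, 2] → torsion [2, 2]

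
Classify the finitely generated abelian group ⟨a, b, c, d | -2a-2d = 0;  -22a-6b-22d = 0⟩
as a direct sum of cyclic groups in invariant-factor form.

rank_ℚ(R)=2; free=4−2=2
SNF(R) diag = [2, 6] → torsion [2, 6]

Answer: M ≅ ℤ^2 ⊕ ℤ/2 ⊕ ℤ/6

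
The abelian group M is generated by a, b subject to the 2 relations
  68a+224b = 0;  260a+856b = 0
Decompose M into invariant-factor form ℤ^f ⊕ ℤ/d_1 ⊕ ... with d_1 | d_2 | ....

rank_ℚ(R)=2; free=2−2=0
SNF(R) diag = [4, 8] → torsion [4, 8]

Answer: M ≅ ℤ/4 ⊕ ℤ/8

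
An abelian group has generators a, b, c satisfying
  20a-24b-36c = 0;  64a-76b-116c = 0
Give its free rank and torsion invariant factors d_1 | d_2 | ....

rank_ℚ(R)=2; free=3−2=1
SNF(R) diag = [4, 4] → torsion [4, 4]

Answer: M ≅ ℤ^1 ⊕ ℤ/4 ⊕ ℤ/4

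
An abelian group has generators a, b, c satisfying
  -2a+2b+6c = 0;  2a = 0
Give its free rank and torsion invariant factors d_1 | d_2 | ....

Answer: M ≅ ℤ^1 ⊕ ℤ/2 ⊕ ℤ/2

Derivation:
rank_ℚ(R)=2; free=3−2=1
SNF(R) diag = [2, 2] → torsion [2, 2]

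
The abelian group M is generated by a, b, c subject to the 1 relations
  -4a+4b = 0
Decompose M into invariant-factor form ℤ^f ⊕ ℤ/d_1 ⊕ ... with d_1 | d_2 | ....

Answer: M ≅ ℤ^2 ⊕ ℤ/4

Derivation:
rank_ℚ(R)=1; free=3−1=2
SNF(R) diag = [4] → torsion [4]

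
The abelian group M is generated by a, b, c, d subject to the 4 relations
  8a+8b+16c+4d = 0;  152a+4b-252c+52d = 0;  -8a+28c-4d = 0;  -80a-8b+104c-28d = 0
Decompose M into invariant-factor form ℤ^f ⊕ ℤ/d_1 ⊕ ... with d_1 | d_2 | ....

Answer: M ≅ ℤ/4 ⊕ ℤ/4 ⊕ ℤ/12 ⊕ ℤ/24

Derivation:
rank_ℚ(R)=4; free=4−4=0
SNF(R) diag = [4, 4, 12, 24] → torsion [4, 4, 12, 24]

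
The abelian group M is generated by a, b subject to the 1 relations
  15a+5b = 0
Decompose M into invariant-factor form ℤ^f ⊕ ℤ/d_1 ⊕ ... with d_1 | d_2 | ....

rank_ℚ(R)=1; free=2−1=1
SNF(R) diag = [5] → torsion [5]

Answer: M ≅ ℤ^1 ⊕ ℤ/5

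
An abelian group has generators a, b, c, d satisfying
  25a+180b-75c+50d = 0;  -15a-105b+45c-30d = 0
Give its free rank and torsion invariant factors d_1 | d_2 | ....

rank_ℚ(R)=2; free=4−2=2
SNF(R) diag = [5, 15] → torsion [5, 15]

Answer: M ≅ ℤ^2 ⊕ ℤ/5 ⊕ ℤ/15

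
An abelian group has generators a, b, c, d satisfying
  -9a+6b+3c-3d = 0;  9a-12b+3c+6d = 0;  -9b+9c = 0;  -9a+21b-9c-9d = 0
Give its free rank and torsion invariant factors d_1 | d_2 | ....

Answer: M ≅ ℤ/3 ⊕ ℤ/3 ⊕ ℤ/9 ⊕ ℤ/9

Derivation:
rank_ℚ(R)=4; free=4−4=0
SNF(R) diag = [3, 3, 9, 9] → torsion [3, 3, 9, 9]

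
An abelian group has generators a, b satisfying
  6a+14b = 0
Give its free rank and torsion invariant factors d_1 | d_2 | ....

rank_ℚ(R)=1; free=2−1=1
SNF(R) diag = [2] → torsion [2]

Answer: M ≅ ℤ^1 ⊕ ℤ/2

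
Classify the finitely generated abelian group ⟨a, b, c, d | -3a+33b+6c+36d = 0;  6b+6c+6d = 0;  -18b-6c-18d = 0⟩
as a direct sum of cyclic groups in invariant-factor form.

Answer: M ≅ ℤ^1 ⊕ ℤ/3 ⊕ ℤ/6 ⊕ ℤ/12

Derivation:
rank_ℚ(R)=3; free=4−3=1
SNF(R) diag = [3, 6, 12] → torsion [3, 6, 12]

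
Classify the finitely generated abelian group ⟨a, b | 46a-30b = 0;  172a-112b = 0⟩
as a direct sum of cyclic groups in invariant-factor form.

rank_ℚ(R)=2; free=2−2=0
SNF(R) diag = [2, 4] → torsion [2, 4]

Answer: M ≅ ℤ/2 ⊕ ℤ/4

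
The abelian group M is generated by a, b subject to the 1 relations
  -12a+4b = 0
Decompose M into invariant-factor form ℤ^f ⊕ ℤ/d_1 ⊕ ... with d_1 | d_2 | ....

rank_ℚ(R)=1; free=2−1=1
SNF(R) diag = [4] → torsion [4]

Answer: M ≅ ℤ^1 ⊕ ℤ/4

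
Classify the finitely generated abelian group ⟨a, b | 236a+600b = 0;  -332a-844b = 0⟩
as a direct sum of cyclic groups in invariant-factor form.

Answer: M ≅ ℤ/4 ⊕ ℤ/4

Derivation:
rank_ℚ(R)=2; free=2−2=0
SNF(R) diag = [4, 4] → torsion [4, 4]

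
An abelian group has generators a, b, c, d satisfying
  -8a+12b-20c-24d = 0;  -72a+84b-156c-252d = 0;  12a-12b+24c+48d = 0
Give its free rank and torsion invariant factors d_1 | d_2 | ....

Answer: M ≅ ℤ^1 ⊕ ℤ/4 ⊕ ℤ/12 ⊕ ℤ/12

Derivation:
rank_ℚ(R)=3; free=4−3=1
SNF(R) diag = [4, 12, 12] → torsion [4, 12, 12]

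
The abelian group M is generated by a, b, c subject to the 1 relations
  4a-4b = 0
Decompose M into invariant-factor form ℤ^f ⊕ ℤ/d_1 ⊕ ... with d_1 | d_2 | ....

rank_ℚ(R)=1; free=3−1=2
SNF(R) diag = [4] → torsion [4]

Answer: M ≅ ℤ^2 ⊕ ℤ/4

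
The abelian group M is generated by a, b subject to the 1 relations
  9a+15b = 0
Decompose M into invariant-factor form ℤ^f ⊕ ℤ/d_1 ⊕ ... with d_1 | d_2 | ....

rank_ℚ(R)=1; free=2−1=1
SNF(R) diag = [3] → torsion [3]

Answer: M ≅ ℤ^1 ⊕ ℤ/3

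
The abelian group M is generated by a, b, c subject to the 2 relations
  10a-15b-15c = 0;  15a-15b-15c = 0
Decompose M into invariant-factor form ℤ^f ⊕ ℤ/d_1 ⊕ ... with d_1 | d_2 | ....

Answer: M ≅ ℤ^1 ⊕ ℤ/5 ⊕ ℤ/15

Derivation:
rank_ℚ(R)=2; free=3−2=1
SNF(R) diag = [5, 15] → torsion [5, 15]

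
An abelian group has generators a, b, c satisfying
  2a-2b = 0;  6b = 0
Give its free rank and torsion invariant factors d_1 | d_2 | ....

Answer: M ≅ ℤ^1 ⊕ ℤ/2 ⊕ ℤ/6

Derivation:
rank_ℚ(R)=2; free=3−2=1
SNF(R) diag = [2, 6] → torsion [2, 6]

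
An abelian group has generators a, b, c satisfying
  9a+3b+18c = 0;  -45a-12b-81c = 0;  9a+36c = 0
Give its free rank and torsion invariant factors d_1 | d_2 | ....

rank_ℚ(R)=3; free=3−3=0
SNF(R) diag = [3, 9, 27] → torsion [3, 9, 27]

Answer: M ≅ ℤ/3 ⊕ ℤ/9 ⊕ ℤ/27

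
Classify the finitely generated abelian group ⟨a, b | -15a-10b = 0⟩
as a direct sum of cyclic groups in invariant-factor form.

rank_ℚ(R)=1; free=2−1=1
SNF(R) diag = [5] → torsion [5]

Answer: M ≅ ℤ^1 ⊕ ℤ/5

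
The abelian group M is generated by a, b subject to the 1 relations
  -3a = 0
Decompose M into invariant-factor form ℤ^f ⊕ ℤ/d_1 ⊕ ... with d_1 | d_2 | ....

rank_ℚ(R)=1; free=2−1=1
SNF(R) diag = [3] → torsion [3]

Answer: M ≅ ℤ^1 ⊕ ℤ/3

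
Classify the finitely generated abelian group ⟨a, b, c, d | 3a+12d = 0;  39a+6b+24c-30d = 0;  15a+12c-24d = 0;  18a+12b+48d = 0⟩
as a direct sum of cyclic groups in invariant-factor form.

rank_ℚ(R)=4; free=4−4=0
SNF(R) diag = [3, 6, 12, 12] → torsion [3, 6, 12, 12]

Answer: M ≅ ℤ/3 ⊕ ℤ/6 ⊕ ℤ/12 ⊕ ℤ/12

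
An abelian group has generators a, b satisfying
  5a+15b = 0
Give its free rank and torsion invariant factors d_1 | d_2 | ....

rank_ℚ(R)=1; free=2−1=1
SNF(R) diag = [5] → torsion [5]

Answer: M ≅ ℤ^1 ⊕ ℤ/5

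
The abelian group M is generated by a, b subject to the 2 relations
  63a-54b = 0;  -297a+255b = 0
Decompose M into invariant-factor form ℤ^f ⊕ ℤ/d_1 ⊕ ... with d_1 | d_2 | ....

rank_ℚ(R)=2; free=2−2=0
SNF(R) diag = [3, 9] → torsion [3, 9]

Answer: M ≅ ℤ/3 ⊕ ℤ/9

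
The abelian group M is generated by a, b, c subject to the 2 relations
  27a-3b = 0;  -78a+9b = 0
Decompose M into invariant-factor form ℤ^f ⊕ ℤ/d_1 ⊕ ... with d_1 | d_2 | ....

Answer: M ≅ ℤ^1 ⊕ ℤ/3 ⊕ ℤ/3

Derivation:
rank_ℚ(R)=2; free=3−2=1
SNF(R) diag = [3, 3] → torsion [3, 3]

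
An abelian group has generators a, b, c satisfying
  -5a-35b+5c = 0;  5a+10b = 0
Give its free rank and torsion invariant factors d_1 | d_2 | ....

rank_ℚ(R)=2; free=3−2=1
SNF(R) diag = [5, 5] → torsion [5, 5]

Answer: M ≅ ℤ^1 ⊕ ℤ/5 ⊕ ℤ/5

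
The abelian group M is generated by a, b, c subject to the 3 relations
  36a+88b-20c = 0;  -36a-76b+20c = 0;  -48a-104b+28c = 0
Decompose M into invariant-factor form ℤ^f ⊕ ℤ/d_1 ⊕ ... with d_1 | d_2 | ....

Answer: M ≅ ℤ/4 ⊕ ℤ/12 ⊕ ℤ/12

Derivation:
rank_ℚ(R)=3; free=3−3=0
SNF(R) diag = [4, 12, 12] → torsion [4, 12, 12]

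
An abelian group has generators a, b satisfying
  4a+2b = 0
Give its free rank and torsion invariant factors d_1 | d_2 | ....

rank_ℚ(R)=1; free=2−1=1
SNF(R) diag = [2] → torsion [2]

Answer: M ≅ ℤ^1 ⊕ ℤ/2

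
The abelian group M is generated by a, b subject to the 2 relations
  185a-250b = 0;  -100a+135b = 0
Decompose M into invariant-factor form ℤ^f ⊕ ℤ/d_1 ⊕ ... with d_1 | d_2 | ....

Answer: M ≅ ℤ/5 ⊕ ℤ/5

Derivation:
rank_ℚ(R)=2; free=2−2=0
SNF(R) diag = [5, 5] → torsion [5, 5]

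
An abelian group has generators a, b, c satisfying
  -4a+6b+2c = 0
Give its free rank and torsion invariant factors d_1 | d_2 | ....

Answer: M ≅ ℤ^2 ⊕ ℤ/2

Derivation:
rank_ℚ(R)=1; free=3−1=2
SNF(R) diag = [2] → torsion [2]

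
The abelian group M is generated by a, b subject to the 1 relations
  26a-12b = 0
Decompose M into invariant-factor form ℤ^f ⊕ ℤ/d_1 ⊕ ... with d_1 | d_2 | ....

rank_ℚ(R)=1; free=2−1=1
SNF(R) diag = [2] → torsion [2]

Answer: M ≅ ℤ^1 ⊕ ℤ/2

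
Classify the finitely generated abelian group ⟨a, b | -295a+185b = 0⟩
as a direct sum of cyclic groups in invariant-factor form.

rank_ℚ(R)=1; free=2−1=1
SNF(R) diag = [5] → torsion [5]

Answer: M ≅ ℤ^1 ⊕ ℤ/5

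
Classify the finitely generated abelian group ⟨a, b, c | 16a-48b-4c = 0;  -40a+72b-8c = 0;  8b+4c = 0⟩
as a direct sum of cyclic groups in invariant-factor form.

rank_ℚ(R)=3; free=3−3=0
SNF(R) diag = [4, 8, 24] → torsion [4, 8, 24]

Answer: M ≅ ℤ/4 ⊕ ℤ/8 ⊕ ℤ/24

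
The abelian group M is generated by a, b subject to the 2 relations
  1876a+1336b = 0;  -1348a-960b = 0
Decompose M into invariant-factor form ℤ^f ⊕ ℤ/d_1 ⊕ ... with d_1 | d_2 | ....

rank_ℚ(R)=2; free=2−2=0
SNF(R) diag = [4, 8] → torsion [4, 8]

Answer: M ≅ ℤ/4 ⊕ ℤ/8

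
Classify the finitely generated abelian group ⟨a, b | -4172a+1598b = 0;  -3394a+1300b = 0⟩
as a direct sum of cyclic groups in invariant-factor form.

Answer: M ≅ ℤ/2 ⊕ ℤ/6

Derivation:
rank_ℚ(R)=2; free=2−2=0
SNF(R) diag = [2, 6] → torsion [2, 6]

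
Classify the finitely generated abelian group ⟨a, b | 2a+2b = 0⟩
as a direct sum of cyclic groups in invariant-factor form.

rank_ℚ(R)=1; free=2−1=1
SNF(R) diag = [2] → torsion [2]

Answer: M ≅ ℤ^1 ⊕ ℤ/2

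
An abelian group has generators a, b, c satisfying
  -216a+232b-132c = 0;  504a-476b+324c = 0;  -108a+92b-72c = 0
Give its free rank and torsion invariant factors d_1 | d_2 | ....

Answer: M ≅ ℤ/4 ⊕ ℤ/12 ⊕ ℤ/36

Derivation:
rank_ℚ(R)=3; free=3−3=0
SNF(R) diag = [4, 12, 36] → torsion [4, 12, 36]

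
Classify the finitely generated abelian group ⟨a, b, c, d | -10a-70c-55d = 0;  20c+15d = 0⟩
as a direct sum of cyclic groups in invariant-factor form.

Answer: M ≅ ℤ^2 ⊕ ℤ/5 ⊕ ℤ/10

Derivation:
rank_ℚ(R)=2; free=4−2=2
SNF(R) diag = [5, 10] → torsion [5, 10]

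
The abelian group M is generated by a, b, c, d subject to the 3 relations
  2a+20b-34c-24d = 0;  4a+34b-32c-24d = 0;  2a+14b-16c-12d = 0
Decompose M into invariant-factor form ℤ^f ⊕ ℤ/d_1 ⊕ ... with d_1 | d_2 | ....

Answer: M ≅ ℤ^1 ⊕ ℤ/2 ⊕ ℤ/6 ⊕ ℤ/6

Derivation:
rank_ℚ(R)=3; free=4−3=1
SNF(R) diag = [2, 6, 6] → torsion [2, 6, 6]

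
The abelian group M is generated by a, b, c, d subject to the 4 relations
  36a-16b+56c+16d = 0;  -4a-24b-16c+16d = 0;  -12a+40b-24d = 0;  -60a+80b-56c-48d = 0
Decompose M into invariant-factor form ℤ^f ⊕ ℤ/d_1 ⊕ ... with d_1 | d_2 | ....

Answer: M ≅ ℤ/4 ⊕ ℤ/8 ⊕ ℤ/8 ⊕ ℤ/16

Derivation:
rank_ℚ(R)=4; free=4−4=0
SNF(R) diag = [4, 8, 8, 16] → torsion [4, 8, 8, 16]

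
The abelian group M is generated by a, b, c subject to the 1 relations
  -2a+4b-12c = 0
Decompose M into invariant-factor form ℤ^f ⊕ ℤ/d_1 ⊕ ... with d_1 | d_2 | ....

Answer: M ≅ ℤ^2 ⊕ ℤ/2

Derivation:
rank_ℚ(R)=1; free=3−1=2
SNF(R) diag = [2] → torsion [2]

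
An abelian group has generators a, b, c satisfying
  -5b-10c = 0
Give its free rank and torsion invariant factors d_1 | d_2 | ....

rank_ℚ(R)=1; free=3−1=2
SNF(R) diag = [5] → torsion [5]

Answer: M ≅ ℤ^2 ⊕ ℤ/5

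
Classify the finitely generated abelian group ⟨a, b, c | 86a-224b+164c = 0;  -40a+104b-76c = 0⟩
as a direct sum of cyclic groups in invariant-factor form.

Answer: M ≅ ℤ^1 ⊕ ℤ/2 ⊕ ℤ/4

Derivation:
rank_ℚ(R)=2; free=3−2=1
SNF(R) diag = [2, 4] → torsion [2, 4]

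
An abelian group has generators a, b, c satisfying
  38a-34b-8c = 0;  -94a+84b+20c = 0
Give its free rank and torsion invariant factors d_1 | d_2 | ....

rank_ℚ(R)=2; free=3−2=1
SNF(R) diag = [2, 2] → torsion [2, 2]

Answer: M ≅ ℤ^1 ⊕ ℤ/2 ⊕ ℤ/2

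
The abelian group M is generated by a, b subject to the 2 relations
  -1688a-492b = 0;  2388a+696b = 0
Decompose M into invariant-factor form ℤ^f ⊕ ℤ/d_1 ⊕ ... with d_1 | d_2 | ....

Answer: M ≅ ℤ/4 ⊕ ℤ/12

Derivation:
rank_ℚ(R)=2; free=2−2=0
SNF(R) diag = [4, 12] → torsion [4, 12]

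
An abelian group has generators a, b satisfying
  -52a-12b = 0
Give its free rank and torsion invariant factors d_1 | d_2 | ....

rank_ℚ(R)=1; free=2−1=1
SNF(R) diag = [4] → torsion [4]

Answer: M ≅ ℤ^1 ⊕ ℤ/4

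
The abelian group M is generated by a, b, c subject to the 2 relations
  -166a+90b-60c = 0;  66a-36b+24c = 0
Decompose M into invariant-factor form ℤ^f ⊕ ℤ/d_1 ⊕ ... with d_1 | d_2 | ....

Answer: M ≅ ℤ^1 ⊕ ℤ/2 ⊕ ℤ/6

Derivation:
rank_ℚ(R)=2; free=3−2=1
SNF(R) diag = [2, 6] → torsion [2, 6]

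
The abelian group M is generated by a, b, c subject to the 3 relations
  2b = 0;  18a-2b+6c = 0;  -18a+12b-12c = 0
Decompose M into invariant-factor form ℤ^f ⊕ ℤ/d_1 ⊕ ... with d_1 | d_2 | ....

rank_ℚ(R)=3; free=3−3=0
SNF(R) diag = [2, 6, 18] → torsion [2, 6, 18]

Answer: M ≅ ℤ/2 ⊕ ℤ/6 ⊕ ℤ/18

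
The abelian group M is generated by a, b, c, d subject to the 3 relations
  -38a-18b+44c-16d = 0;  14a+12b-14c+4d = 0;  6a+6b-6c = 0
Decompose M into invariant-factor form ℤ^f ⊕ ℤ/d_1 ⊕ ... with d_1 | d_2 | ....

rank_ℚ(R)=3; free=4−3=1
SNF(R) diag = [2, 6, 6] → torsion [2, 6, 6]

Answer: M ≅ ℤ^1 ⊕ ℤ/2 ⊕ ℤ/6 ⊕ ℤ/6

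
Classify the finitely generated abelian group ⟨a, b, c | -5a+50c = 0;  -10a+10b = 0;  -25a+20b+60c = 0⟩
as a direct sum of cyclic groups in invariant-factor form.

Answer: M ≅ ℤ/5 ⊕ ℤ/10 ⊕ ℤ/10

Derivation:
rank_ℚ(R)=3; free=3−3=0
SNF(R) diag = [5, 10, 10] → torsion [5, 10, 10]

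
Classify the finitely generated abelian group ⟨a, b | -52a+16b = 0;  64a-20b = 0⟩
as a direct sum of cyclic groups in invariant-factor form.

rank_ℚ(R)=2; free=2−2=0
SNF(R) diag = [4, 4] → torsion [4, 4]

Answer: M ≅ ℤ/4 ⊕ ℤ/4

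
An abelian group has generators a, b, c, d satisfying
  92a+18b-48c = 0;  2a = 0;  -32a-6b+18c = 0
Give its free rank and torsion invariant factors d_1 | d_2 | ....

rank_ℚ(R)=3; free=4−3=1
SNF(R) diag = [2, 6, 6] → torsion [2, 6, 6]

Answer: M ≅ ℤ^1 ⊕ ℤ/2 ⊕ ℤ/6 ⊕ ℤ/6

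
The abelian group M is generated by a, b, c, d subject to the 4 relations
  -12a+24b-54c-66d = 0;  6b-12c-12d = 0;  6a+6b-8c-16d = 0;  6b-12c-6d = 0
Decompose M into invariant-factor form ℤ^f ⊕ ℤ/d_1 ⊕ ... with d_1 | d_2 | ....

rank_ℚ(R)=4; free=4−4=0
SNF(R) diag = [2, 6, 6, 6] → torsion [2, 6, 6, 6]

Answer: M ≅ ℤ/2 ⊕ ℤ/6 ⊕ ℤ/6 ⊕ ℤ/6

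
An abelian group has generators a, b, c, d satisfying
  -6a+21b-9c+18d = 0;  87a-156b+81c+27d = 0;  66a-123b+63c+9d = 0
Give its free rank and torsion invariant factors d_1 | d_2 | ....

Answer: M ≅ ℤ^1 ⊕ ℤ/3 ⊕ ℤ/9 ⊕ ℤ/27

Derivation:
rank_ℚ(R)=3; free=4−3=1
SNF(R) diag = [3, 9, 27] → torsion [3, 9, 27]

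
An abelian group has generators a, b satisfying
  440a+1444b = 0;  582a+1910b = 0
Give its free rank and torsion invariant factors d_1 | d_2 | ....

rank_ℚ(R)=2; free=2−2=0
SNF(R) diag = [2, 4] → torsion [2, 4]

Answer: M ≅ ℤ/2 ⊕ ℤ/4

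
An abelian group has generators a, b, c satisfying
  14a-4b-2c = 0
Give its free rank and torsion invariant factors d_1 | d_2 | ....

rank_ℚ(R)=1; free=3−1=2
SNF(R) diag = [2] → torsion [2]

Answer: M ≅ ℤ^2 ⊕ ℤ/2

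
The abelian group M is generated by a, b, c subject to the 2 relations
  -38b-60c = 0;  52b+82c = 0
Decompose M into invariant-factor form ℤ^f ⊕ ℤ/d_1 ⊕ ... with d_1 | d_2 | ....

rank_ℚ(R)=2; free=3−2=1
SNF(R) diag = [2, 2] → torsion [2, 2]

Answer: M ≅ ℤ^1 ⊕ ℤ/2 ⊕ ℤ/2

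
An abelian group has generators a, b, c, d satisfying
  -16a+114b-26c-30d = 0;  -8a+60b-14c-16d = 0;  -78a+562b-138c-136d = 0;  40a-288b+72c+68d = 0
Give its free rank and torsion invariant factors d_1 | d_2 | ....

rank_ℚ(R)=4; free=4−4=0
SNF(R) diag = [2, 2, 2, 4] → torsion [2, 2, 2, 4]

Answer: M ≅ ℤ/2 ⊕ ℤ/2 ⊕ ℤ/2 ⊕ ℤ/4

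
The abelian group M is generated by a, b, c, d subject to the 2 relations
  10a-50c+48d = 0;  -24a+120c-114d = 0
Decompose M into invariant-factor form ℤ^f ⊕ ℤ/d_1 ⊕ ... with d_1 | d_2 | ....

Answer: M ≅ ℤ^2 ⊕ ℤ/2 ⊕ ℤ/6

Derivation:
rank_ℚ(R)=2; free=4−2=2
SNF(R) diag = [2, 6] → torsion [2, 6]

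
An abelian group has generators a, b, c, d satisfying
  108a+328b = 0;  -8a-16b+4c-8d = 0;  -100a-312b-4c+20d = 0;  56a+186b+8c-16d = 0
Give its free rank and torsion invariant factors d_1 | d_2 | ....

rank_ℚ(R)=4; free=4−4=0
SNF(R) diag = [2, 4, 12, 36] → torsion [2, 4, 12, 36]

Answer: M ≅ ℤ/2 ⊕ ℤ/4 ⊕ ℤ/12 ⊕ ℤ/36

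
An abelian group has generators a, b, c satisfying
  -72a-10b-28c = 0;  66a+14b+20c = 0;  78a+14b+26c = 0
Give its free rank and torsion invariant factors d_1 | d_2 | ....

rank_ℚ(R)=3; free=3−3=0
SNF(R) diag = [2, 6, 18] → torsion [2, 6, 18]

Answer: M ≅ ℤ/2 ⊕ ℤ/6 ⊕ ℤ/18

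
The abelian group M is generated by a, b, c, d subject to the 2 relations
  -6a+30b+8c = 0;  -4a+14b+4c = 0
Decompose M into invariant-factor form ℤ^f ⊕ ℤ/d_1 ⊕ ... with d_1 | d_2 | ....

rank_ℚ(R)=2; free=4−2=2
SNF(R) diag = [2, 2] → torsion [2, 2]

Answer: M ≅ ℤ^2 ⊕ ℤ/2 ⊕ ℤ/2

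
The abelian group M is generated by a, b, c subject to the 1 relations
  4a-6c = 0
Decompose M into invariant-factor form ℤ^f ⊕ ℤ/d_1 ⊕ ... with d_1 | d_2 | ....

rank_ℚ(R)=1; free=3−1=2
SNF(R) diag = [2] → torsion [2]

Answer: M ≅ ℤ^2 ⊕ ℤ/2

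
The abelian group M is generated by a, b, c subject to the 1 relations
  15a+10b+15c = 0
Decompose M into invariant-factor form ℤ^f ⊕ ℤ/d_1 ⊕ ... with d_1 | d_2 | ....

Answer: M ≅ ℤ^2 ⊕ ℤ/5

Derivation:
rank_ℚ(R)=1; free=3−1=2
SNF(R) diag = [5] → torsion [5]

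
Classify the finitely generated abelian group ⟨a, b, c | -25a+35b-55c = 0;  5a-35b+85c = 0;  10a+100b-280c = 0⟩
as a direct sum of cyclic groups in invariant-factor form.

rank_ℚ(R)=3; free=3−3=0
SNF(R) diag = [5, 10, 10] → torsion [5, 10, 10]

Answer: M ≅ ℤ/5 ⊕ ℤ/10 ⊕ ℤ/10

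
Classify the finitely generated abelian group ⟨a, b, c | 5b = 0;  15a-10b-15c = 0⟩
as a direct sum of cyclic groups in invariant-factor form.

Answer: M ≅ ℤ^1 ⊕ ℤ/5 ⊕ ℤ/15

Derivation:
rank_ℚ(R)=2; free=3−2=1
SNF(R) diag = [5, 15] → torsion [5, 15]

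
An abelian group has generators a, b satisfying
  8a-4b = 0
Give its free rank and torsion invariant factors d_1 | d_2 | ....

rank_ℚ(R)=1; free=2−1=1
SNF(R) diag = [4] → torsion [4]

Answer: M ≅ ℤ^1 ⊕ ℤ/4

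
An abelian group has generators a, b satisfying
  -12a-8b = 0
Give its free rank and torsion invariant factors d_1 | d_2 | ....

Answer: M ≅ ℤ^1 ⊕ ℤ/4

Derivation:
rank_ℚ(R)=1; free=2−1=1
SNF(R) diag = [4] → torsion [4]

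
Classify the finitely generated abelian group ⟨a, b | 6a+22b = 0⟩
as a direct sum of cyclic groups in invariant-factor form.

Answer: M ≅ ℤ^1 ⊕ ℤ/2

Derivation:
rank_ℚ(R)=1; free=2−1=1
SNF(R) diag = [2] → torsion [2]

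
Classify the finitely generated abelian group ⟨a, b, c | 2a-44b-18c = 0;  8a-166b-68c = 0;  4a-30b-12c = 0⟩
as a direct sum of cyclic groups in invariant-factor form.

Answer: M ≅ ℤ/2 ⊕ ℤ/2 ⊕ ℤ/4

Derivation:
rank_ℚ(R)=3; free=3−3=0
SNF(R) diag = [2, 2, 4] → torsion [2, 2, 4]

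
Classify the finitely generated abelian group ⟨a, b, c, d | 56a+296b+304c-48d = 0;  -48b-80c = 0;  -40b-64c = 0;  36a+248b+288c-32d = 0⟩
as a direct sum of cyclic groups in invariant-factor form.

rank_ℚ(R)=4; free=4−4=0
SNF(R) diag = [4, 8, 16, 16] → torsion [4, 8, 16, 16]

Answer: M ≅ ℤ/4 ⊕ ℤ/8 ⊕ ℤ/16 ⊕ ℤ/16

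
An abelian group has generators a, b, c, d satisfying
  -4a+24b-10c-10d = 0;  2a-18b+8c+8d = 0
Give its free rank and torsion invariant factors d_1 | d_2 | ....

Answer: M ≅ ℤ^2 ⊕ ℤ/2 ⊕ ℤ/6

Derivation:
rank_ℚ(R)=2; free=4−2=2
SNF(R) diag = [2, 6] → torsion [2, 6]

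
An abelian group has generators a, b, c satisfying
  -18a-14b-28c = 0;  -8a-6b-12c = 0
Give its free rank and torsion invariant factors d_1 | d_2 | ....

Answer: M ≅ ℤ^1 ⊕ ℤ/2 ⊕ ℤ/2

Derivation:
rank_ℚ(R)=2; free=3−2=1
SNF(R) diag = [2, 2] → torsion [2, 2]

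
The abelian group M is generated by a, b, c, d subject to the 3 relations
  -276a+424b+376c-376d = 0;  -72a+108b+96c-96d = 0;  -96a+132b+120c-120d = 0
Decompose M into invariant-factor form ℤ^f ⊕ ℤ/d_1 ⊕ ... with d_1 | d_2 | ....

rank_ℚ(R)=3; free=4−3=1
SNF(R) diag = [4, 12, 24] → torsion [4, 12, 24]

Answer: M ≅ ℤ^1 ⊕ ℤ/4 ⊕ ℤ/12 ⊕ ℤ/24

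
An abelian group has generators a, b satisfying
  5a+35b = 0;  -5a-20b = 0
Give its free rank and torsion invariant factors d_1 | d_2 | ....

rank_ℚ(R)=2; free=2−2=0
SNF(R) diag = [5, 15] → torsion [5, 15]

Answer: M ≅ ℤ/5 ⊕ ℤ/15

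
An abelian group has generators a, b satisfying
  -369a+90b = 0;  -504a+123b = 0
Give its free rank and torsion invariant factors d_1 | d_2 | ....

Answer: M ≅ ℤ/3 ⊕ ℤ/9

Derivation:
rank_ℚ(R)=2; free=2−2=0
SNF(R) diag = [3, 9] → torsion [3, 9]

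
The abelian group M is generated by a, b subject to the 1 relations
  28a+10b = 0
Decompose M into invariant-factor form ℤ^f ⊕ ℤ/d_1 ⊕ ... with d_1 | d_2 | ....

Answer: M ≅ ℤ^1 ⊕ ℤ/2

Derivation:
rank_ℚ(R)=1; free=2−1=1
SNF(R) diag = [2] → torsion [2]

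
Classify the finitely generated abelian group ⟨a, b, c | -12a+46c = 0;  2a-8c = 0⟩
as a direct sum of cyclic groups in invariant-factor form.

rank_ℚ(R)=2; free=3−2=1
SNF(R) diag = [2, 2] → torsion [2, 2]

Answer: M ≅ ℤ^1 ⊕ ℤ/2 ⊕ ℤ/2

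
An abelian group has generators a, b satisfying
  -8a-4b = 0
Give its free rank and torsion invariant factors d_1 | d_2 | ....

rank_ℚ(R)=1; free=2−1=1
SNF(R) diag = [4] → torsion [4]

Answer: M ≅ ℤ^1 ⊕ ℤ/4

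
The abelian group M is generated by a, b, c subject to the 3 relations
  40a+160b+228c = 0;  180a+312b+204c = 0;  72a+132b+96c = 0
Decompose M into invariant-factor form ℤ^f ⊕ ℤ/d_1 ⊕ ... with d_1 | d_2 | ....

Answer: M ≅ ℤ/4 ⊕ ℤ/12 ⊕ ℤ/36

Derivation:
rank_ℚ(R)=3; free=3−3=0
SNF(R) diag = [4, 12, 36] → torsion [4, 12, 36]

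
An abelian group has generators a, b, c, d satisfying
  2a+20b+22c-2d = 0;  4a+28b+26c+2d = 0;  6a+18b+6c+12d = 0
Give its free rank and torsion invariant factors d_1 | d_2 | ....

Answer: M ≅ ℤ^1 ⊕ ℤ/2 ⊕ ℤ/6 ⊕ ℤ/6

Derivation:
rank_ℚ(R)=3; free=4−3=1
SNF(R) diag = [2, 6, 6] → torsion [2, 6, 6]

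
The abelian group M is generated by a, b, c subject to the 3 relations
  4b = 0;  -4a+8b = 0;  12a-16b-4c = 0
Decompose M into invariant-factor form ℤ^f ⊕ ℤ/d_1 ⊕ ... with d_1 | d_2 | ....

Answer: M ≅ ℤ/4 ⊕ ℤ/4 ⊕ ℤ/4

Derivation:
rank_ℚ(R)=3; free=3−3=0
SNF(R) diag = [4, 4, 4] → torsion [4, 4, 4]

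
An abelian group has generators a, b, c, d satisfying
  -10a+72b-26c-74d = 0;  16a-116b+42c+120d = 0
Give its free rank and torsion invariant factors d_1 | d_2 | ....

Answer: M ≅ ℤ^2 ⊕ ℤ/2 ⊕ ℤ/2

Derivation:
rank_ℚ(R)=2; free=4−2=2
SNF(R) diag = [2, 2] → torsion [2, 2]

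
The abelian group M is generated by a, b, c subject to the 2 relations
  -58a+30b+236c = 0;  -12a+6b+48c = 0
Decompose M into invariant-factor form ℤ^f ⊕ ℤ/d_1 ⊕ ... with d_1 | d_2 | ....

Answer: M ≅ ℤ^1 ⊕ ℤ/2 ⊕ ℤ/6

Derivation:
rank_ℚ(R)=2; free=3−2=1
SNF(R) diag = [2, 6] → torsion [2, 6]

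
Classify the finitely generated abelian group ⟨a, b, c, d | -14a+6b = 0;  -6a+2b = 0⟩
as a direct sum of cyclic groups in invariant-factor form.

Answer: M ≅ ℤ^2 ⊕ ℤ/2 ⊕ ℤ/4

Derivation:
rank_ℚ(R)=2; free=4−2=2
SNF(R) diag = [2, 4] → torsion [2, 4]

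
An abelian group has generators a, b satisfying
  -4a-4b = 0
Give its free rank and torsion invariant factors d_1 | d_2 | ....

rank_ℚ(R)=1; free=2−1=1
SNF(R) diag = [4] → torsion [4]

Answer: M ≅ ℤ^1 ⊕ ℤ/4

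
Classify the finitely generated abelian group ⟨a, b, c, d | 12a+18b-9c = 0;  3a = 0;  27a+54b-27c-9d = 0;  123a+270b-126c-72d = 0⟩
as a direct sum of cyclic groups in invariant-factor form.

Answer: M ≅ ℤ/3 ⊕ ℤ/9 ⊕ ℤ/9 ⊕ ℤ/18

Derivation:
rank_ℚ(R)=4; free=4−4=0
SNF(R) diag = [3, 9, 9, 18] → torsion [3, 9, 9, 18]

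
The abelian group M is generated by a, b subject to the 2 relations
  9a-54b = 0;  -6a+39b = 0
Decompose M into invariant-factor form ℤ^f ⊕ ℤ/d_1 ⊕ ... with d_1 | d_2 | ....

Answer: M ≅ ℤ/3 ⊕ ℤ/9

Derivation:
rank_ℚ(R)=2; free=2−2=0
SNF(R) diag = [3, 9] → torsion [3, 9]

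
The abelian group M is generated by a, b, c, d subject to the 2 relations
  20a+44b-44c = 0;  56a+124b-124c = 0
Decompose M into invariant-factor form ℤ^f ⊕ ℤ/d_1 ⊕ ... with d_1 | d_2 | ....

Answer: M ≅ ℤ^2 ⊕ ℤ/4 ⊕ ℤ/4

Derivation:
rank_ℚ(R)=2; free=4−2=2
SNF(R) diag = [4, 4] → torsion [4, 4]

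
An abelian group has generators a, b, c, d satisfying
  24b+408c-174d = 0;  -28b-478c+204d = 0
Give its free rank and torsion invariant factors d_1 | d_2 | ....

rank_ℚ(R)=2; free=4−2=2
SNF(R) diag = [2, 6] → torsion [2, 6]

Answer: M ≅ ℤ^2 ⊕ ℤ/2 ⊕ ℤ/6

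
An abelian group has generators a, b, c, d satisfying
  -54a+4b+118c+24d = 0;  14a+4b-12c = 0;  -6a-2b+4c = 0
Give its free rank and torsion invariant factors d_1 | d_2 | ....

Answer: M ≅ ℤ^1 ⊕ ℤ/2 ⊕ ℤ/2 ⊕ ℤ/6

Derivation:
rank_ℚ(R)=3; free=4−3=1
SNF(R) diag = [2, 2, 6] → torsion [2, 2, 6]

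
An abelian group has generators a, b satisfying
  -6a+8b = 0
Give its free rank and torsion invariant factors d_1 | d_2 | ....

Answer: M ≅ ℤ^1 ⊕ ℤ/2

Derivation:
rank_ℚ(R)=1; free=2−1=1
SNF(R) diag = [2] → torsion [2]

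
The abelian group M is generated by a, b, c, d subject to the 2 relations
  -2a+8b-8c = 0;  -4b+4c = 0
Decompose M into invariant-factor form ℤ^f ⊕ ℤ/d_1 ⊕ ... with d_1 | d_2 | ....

rank_ℚ(R)=2; free=4−2=2
SNF(R) diag = [2, 4] → torsion [2, 4]

Answer: M ≅ ℤ^2 ⊕ ℤ/2 ⊕ ℤ/4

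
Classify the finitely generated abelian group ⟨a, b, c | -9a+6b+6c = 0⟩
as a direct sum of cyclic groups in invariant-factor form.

rank_ℚ(R)=1; free=3−1=2
SNF(R) diag = [3] → torsion [3]

Answer: M ≅ ℤ^2 ⊕ ℤ/3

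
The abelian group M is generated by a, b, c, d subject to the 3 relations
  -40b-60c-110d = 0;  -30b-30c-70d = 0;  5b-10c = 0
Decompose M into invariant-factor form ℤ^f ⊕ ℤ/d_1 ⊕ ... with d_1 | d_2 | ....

Answer: M ≅ ℤ^1 ⊕ ℤ/5 ⊕ ℤ/10 ⊕ ℤ/10

Derivation:
rank_ℚ(R)=3; free=4−3=1
SNF(R) diag = [5, 10, 10] → torsion [5, 10, 10]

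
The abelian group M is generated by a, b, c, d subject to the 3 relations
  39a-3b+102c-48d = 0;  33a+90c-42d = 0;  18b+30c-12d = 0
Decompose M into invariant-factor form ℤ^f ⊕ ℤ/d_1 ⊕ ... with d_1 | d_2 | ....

Answer: M ≅ ℤ^1 ⊕ ℤ/3 ⊕ ℤ/3 ⊕ ℤ/6

Derivation:
rank_ℚ(R)=3; free=4−3=1
SNF(R) diag = [3, 3, 6] → torsion [3, 3, 6]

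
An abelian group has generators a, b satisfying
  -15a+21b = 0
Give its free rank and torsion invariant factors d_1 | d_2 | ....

Answer: M ≅ ℤ^1 ⊕ ℤ/3

Derivation:
rank_ℚ(R)=1; free=2−1=1
SNF(R) diag = [3] → torsion [3]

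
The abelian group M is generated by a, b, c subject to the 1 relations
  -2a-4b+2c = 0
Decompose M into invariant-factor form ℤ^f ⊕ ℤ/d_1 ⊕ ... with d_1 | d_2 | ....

rank_ℚ(R)=1; free=3−1=2
SNF(R) diag = [2] → torsion [2]

Answer: M ≅ ℤ^2 ⊕ ℤ/2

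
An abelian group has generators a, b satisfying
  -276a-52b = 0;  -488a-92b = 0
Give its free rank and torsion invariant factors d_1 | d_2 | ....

rank_ℚ(R)=2; free=2−2=0
SNF(R) diag = [4, 4] → torsion [4, 4]

Answer: M ≅ ℤ/4 ⊕ ℤ/4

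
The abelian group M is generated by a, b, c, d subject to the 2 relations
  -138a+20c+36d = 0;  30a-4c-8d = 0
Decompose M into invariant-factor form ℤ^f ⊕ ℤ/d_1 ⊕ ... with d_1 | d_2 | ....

Answer: M ≅ ℤ^2 ⊕ ℤ/2 ⊕ ℤ/4

Derivation:
rank_ℚ(R)=2; free=4−2=2
SNF(R) diag = [2, 4] → torsion [2, 4]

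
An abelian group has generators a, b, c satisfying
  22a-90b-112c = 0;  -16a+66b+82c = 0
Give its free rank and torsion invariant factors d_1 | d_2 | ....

Answer: M ≅ ℤ^1 ⊕ ℤ/2 ⊕ ℤ/6

Derivation:
rank_ℚ(R)=2; free=3−2=1
SNF(R) diag = [2, 6] → torsion [2, 6]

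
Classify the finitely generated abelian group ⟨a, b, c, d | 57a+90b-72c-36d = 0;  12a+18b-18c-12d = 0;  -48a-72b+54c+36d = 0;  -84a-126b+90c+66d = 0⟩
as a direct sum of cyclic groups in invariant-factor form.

rank_ℚ(R)=4; free=4−4=0
SNF(R) diag = [3, 6, 18, 18] → torsion [3, 6, 18, 18]

Answer: M ≅ ℤ/3 ⊕ ℤ/6 ⊕ ℤ/18 ⊕ ℤ/18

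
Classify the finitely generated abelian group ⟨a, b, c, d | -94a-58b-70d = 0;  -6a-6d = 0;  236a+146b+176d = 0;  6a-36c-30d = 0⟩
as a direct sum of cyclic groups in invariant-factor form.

rank_ℚ(R)=4; free=4−4=0
SNF(R) diag = [2, 6, 12, 36] → torsion [2, 6, 12, 36]

Answer: M ≅ ℤ/2 ⊕ ℤ/6 ⊕ ℤ/12 ⊕ ℤ/36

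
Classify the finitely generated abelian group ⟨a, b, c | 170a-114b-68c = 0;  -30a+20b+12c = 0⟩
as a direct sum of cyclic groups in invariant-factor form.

rank_ℚ(R)=2; free=3−2=1
SNF(R) diag = [2, 2] → torsion [2, 2]

Answer: M ≅ ℤ^1 ⊕ ℤ/2 ⊕ ℤ/2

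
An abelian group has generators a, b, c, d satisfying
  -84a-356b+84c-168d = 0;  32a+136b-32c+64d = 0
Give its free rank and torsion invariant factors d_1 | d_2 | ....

Answer: M ≅ ℤ^2 ⊕ ℤ/4 ⊕ ℤ/8

Derivation:
rank_ℚ(R)=2; free=4−2=2
SNF(R) diag = [4, 8] → torsion [4, 8]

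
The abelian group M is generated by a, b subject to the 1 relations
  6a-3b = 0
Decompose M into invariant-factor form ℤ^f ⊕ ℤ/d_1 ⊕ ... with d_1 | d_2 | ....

rank_ℚ(R)=1; free=2−1=1
SNF(R) diag = [3] → torsion [3]

Answer: M ≅ ℤ^1 ⊕ ℤ/3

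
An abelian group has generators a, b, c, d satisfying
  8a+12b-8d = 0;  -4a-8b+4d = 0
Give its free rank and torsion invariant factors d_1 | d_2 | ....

Answer: M ≅ ℤ^2 ⊕ ℤ/4 ⊕ ℤ/4

Derivation:
rank_ℚ(R)=2; free=4−2=2
SNF(R) diag = [4, 4] → torsion [4, 4]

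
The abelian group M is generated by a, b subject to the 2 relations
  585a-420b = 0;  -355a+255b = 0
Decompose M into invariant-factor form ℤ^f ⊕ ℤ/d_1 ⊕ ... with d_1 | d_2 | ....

Answer: M ≅ ℤ/5 ⊕ ℤ/15

Derivation:
rank_ℚ(R)=2; free=2−2=0
SNF(R) diag = [5, 15] → torsion [5, 15]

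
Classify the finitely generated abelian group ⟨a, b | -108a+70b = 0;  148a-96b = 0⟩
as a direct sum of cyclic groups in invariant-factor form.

Answer: M ≅ ℤ/2 ⊕ ℤ/4

Derivation:
rank_ℚ(R)=2; free=2−2=0
SNF(R) diag = [2, 4] → torsion [2, 4]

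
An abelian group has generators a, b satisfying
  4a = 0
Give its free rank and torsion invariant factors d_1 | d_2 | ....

Answer: M ≅ ℤ^1 ⊕ ℤ/4

Derivation:
rank_ℚ(R)=1; free=2−1=1
SNF(R) diag = [4] → torsion [4]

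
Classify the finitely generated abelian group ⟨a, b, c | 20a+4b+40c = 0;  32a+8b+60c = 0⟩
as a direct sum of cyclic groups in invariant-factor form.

rank_ℚ(R)=2; free=3−2=1
SNF(R) diag = [4, 4] → torsion [4, 4]

Answer: M ≅ ℤ^1 ⊕ ℤ/4 ⊕ ℤ/4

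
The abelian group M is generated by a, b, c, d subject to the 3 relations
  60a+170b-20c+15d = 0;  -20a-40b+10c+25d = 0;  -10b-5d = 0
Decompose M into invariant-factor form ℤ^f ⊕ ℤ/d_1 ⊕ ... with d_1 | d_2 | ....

rank_ℚ(R)=3; free=4−3=1
SNF(R) diag = [5, 10, 20] → torsion [5, 10, 20]

Answer: M ≅ ℤ^1 ⊕ ℤ/5 ⊕ ℤ/10 ⊕ ℤ/20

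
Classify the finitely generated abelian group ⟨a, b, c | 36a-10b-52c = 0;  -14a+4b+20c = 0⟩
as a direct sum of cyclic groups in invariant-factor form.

Answer: M ≅ ℤ^1 ⊕ ℤ/2 ⊕ ℤ/2

Derivation:
rank_ℚ(R)=2; free=3−2=1
SNF(R) diag = [2, 2] → torsion [2, 2]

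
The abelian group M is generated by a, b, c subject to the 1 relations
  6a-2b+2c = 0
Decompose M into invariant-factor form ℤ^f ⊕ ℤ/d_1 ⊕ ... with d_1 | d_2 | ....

rank_ℚ(R)=1; free=3−1=2
SNF(R) diag = [2] → torsion [2]

Answer: M ≅ ℤ^2 ⊕ ℤ/2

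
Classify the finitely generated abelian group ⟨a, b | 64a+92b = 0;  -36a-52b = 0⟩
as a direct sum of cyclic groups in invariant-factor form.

rank_ℚ(R)=2; free=2−2=0
SNF(R) diag = [4, 4] → torsion [4, 4]

Answer: M ≅ ℤ/4 ⊕ ℤ/4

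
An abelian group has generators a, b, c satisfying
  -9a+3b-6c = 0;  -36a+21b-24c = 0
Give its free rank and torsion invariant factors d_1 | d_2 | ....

rank_ℚ(R)=2; free=3−2=1
SNF(R) diag = [3, 9] → torsion [3, 9]

Answer: M ≅ ℤ^1 ⊕ ℤ/3 ⊕ ℤ/9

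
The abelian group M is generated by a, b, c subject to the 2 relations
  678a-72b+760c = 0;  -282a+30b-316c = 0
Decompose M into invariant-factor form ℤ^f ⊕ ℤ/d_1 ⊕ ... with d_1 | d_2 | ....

Answer: M ≅ ℤ^1 ⊕ ℤ/2 ⊕ ℤ/6

Derivation:
rank_ℚ(R)=2; free=3−2=1
SNF(R) diag = [2, 6] → torsion [2, 6]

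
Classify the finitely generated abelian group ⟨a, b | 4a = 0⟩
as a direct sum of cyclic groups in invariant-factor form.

rank_ℚ(R)=1; free=2−1=1
SNF(R) diag = [4] → torsion [4]

Answer: M ≅ ℤ^1 ⊕ ℤ/4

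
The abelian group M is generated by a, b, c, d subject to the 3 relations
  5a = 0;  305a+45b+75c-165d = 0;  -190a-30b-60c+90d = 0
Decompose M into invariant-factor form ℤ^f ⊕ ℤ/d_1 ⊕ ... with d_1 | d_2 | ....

rank_ℚ(R)=3; free=4−3=1
SNF(R) diag = [5, 15, 30] → torsion [5, 15, 30]

Answer: M ≅ ℤ^1 ⊕ ℤ/5 ⊕ ℤ/15 ⊕ ℤ/30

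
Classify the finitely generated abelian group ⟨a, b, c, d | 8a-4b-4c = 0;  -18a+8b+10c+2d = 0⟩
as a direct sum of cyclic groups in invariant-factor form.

Answer: M ≅ ℤ^2 ⊕ ℤ/2 ⊕ ℤ/4

Derivation:
rank_ℚ(R)=2; free=4−2=2
SNF(R) diag = [2, 4] → torsion [2, 4]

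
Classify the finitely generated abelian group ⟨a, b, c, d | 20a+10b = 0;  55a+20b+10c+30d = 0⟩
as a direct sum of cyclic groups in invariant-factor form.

rank_ℚ(R)=2; free=4−2=2
SNF(R) diag = [5, 10] → torsion [5, 10]

Answer: M ≅ ℤ^2 ⊕ ℤ/5 ⊕ ℤ/10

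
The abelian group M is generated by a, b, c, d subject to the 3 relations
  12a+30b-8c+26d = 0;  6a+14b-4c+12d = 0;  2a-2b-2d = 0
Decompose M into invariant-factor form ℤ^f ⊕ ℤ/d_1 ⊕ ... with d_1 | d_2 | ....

rank_ℚ(R)=3; free=4−3=1
SNF(R) diag = [2, 2, 2] → torsion [2, 2, 2]

Answer: M ≅ ℤ^1 ⊕ ℤ/2 ⊕ ℤ/2 ⊕ ℤ/2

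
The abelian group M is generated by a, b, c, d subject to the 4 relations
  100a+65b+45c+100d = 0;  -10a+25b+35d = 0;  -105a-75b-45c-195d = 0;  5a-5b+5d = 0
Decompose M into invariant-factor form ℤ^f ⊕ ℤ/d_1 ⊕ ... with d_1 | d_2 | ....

rank_ℚ(R)=4; free=4−4=0
SNF(R) diag = [5, 15, 45, 45] → torsion [5, 15, 45, 45]

Answer: M ≅ ℤ/5 ⊕ ℤ/15 ⊕ ℤ/45 ⊕ ℤ/45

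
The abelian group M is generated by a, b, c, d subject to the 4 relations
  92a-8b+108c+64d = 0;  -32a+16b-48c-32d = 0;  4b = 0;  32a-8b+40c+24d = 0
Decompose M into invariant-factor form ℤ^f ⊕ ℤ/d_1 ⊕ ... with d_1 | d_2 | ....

Answer: M ≅ ℤ/4 ⊕ ℤ/4 ⊕ ℤ/8 ⊕ ℤ/16

Derivation:
rank_ℚ(R)=4; free=4−4=0
SNF(R) diag = [4, 4, 8, 16] → torsion [4, 4, 8, 16]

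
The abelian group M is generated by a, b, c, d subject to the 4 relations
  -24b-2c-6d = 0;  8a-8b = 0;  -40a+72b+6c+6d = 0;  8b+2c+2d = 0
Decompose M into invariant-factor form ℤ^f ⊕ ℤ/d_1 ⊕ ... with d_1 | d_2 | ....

Answer: M ≅ ℤ/2 ⊕ ℤ/4 ⊕ ℤ/8 ⊕ ℤ/8

Derivation:
rank_ℚ(R)=4; free=4−4=0
SNF(R) diag = [2, 4, 8, 8] → torsion [2, 4, 8, 8]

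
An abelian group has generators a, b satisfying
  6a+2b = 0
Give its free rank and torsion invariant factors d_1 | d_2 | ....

Answer: M ≅ ℤ^1 ⊕ ℤ/2

Derivation:
rank_ℚ(R)=1; free=2−1=1
SNF(R) diag = [2] → torsion [2]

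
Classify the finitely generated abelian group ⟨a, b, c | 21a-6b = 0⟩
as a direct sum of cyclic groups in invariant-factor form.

Answer: M ≅ ℤ^2 ⊕ ℤ/3

Derivation:
rank_ℚ(R)=1; free=3−1=2
SNF(R) diag = [3] → torsion [3]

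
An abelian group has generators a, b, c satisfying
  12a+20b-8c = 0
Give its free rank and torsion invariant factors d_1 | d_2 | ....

Answer: M ≅ ℤ^2 ⊕ ℤ/4

Derivation:
rank_ℚ(R)=1; free=3−1=2
SNF(R) diag = [4] → torsion [4]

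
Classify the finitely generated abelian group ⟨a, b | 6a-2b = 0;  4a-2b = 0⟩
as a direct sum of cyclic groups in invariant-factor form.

Answer: M ≅ ℤ/2 ⊕ ℤ/2

Derivation:
rank_ℚ(R)=2; free=2−2=0
SNF(R) diag = [2, 2] → torsion [2, 2]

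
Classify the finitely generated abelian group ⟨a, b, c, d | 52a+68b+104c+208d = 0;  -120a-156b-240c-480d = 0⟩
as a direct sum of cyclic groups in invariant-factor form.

rank_ℚ(R)=2; free=4−2=2
SNF(R) diag = [4, 12] → torsion [4, 12]

Answer: M ≅ ℤ^2 ⊕ ℤ/4 ⊕ ℤ/12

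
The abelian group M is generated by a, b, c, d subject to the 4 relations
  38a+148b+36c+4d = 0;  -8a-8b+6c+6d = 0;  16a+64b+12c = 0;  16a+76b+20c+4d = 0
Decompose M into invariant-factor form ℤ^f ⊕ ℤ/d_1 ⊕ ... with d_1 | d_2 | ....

rank_ℚ(R)=4; free=4−4=0
SNF(R) diag = [2, 2, 4, 12] → torsion [2, 2, 4, 12]

Answer: M ≅ ℤ/2 ⊕ ℤ/2 ⊕ ℤ/4 ⊕ ℤ/12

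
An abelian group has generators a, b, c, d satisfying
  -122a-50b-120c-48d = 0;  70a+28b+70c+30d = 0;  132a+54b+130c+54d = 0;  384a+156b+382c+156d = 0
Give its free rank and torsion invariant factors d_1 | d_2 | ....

rank_ℚ(R)=4; free=4−4=0
SNF(R) diag = [2, 2, 6, 12] → torsion [2, 2, 6, 12]

Answer: M ≅ ℤ/2 ⊕ ℤ/2 ⊕ ℤ/6 ⊕ ℤ/12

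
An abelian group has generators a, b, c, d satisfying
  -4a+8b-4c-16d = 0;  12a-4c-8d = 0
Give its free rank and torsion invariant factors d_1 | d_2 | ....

Answer: M ≅ ℤ^2 ⊕ ℤ/4 ⊕ ℤ/8

Derivation:
rank_ℚ(R)=2; free=4−2=2
SNF(R) diag = [4, 8] → torsion [4, 8]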